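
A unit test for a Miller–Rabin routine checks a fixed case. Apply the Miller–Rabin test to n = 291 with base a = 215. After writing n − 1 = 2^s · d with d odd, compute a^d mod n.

173

n − 1 = 290 = 2^1 · 145, so s = 1 and d = 145.
215^145 mod 291 = 173.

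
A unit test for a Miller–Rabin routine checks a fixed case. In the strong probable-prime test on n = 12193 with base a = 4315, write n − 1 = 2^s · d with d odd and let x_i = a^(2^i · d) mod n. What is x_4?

744

n − 1 = 12192 = 2^5 · 381, so s = 5 and d = 381.
x_0 = 4315^381 mod 12193 = 5008.
x_1 = 5008^2 mod 12193 = 11256.
x_2 = 11256^2 mod 12193 = 73.
x_3 = 73^2 mod 12193 = 5329.
x_4 = 5329^2 mod 12193 = 744.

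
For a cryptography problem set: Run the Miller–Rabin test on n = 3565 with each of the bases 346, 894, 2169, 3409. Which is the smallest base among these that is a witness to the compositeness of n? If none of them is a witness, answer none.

n − 1 = 3564 = 2^2 · 891, so s = 2 and d = 891.
Base 346: x_0 = 346^891 mod 3565 = 1. x_0 = 1, so 346 is not a witness.
Base 894: x_0 = 894^891 mod 3565 = 3564. x_0 = 3564 ≡ −1, so 894 is not a witness.
Base 2169: x_0 = 2169^891 mod 3565 = 3564. x_0 = 3564 ≡ −1, so 2169 is not a witness.
Base 3409: x_0 = 3409^891 mod 3565 = 3564. x_0 = 3564 ≡ −1, so 3409 is not a witness.
No listed base is a witness for 3565.

none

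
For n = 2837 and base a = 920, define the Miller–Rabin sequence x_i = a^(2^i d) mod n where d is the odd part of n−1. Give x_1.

n − 1 = 2836 = 2^2 · 709, so s = 2 and d = 709.
Repeated squaring mod 2837: 920^1 ≡ 920, 920^2 ≡ 974, 920^4 ≡ 1118, 920^8 ≡ 1644, 920^16 ≡ 1912, 920^32 ≡ 1688, 920^64 ≡ 996, 920^128 ≡ 1903, 920^256 ≡ 1397, 920^512 ≡ 2590.
709 = 512 + 128 + 64 + 4 + 1, so 920^709 ≡ 2590·1903·996·1118·920 ≡ 1 (mod 2837).
x_0 = 1.
x_1 = 1^2 mod 2837 = 1.

1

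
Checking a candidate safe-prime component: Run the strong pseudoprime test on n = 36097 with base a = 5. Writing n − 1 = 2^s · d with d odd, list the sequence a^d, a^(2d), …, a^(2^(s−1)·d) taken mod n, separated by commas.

n − 1 = 36096 = 2^8 · 141, so s = 8 and d = 141.
x_0 = 5^141 mod 36097 = 20855.
x_1 = 20855^2 mod 36097 = 34369.
x_2 = 34369^2 mod 36097 = 26030.
x_3 = 26030^2 mod 36097 = 20210.
x_4 = 20210^2 mod 36097 = 6545.
x_5 = 6545^2 mod 36097 = 25983.
x_6 = 25983^2 mod 36097 = 30195.
x_7 = 30195^2 mod 36097 = 36096.

20855, 34369, 26030, 20210, 6545, 25983, 30195, 36096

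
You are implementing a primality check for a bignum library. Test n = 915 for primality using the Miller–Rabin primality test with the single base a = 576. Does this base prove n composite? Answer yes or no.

yes

n − 1 = 914 = 2^1 · 457, so s = 1 and d = 457.
x_0 = 576^457 mod 915 = 186.
x_0 ∉ {1, 914} and s = 1, so 576 is a Miller–Rabin witness and 915 is composite.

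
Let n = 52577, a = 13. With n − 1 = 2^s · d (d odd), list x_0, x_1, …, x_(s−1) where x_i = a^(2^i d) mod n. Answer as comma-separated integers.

n − 1 = 52576 = 2^5 · 1643, so s = 5 and d = 1643.
x_0 = 13^1643 mod 52577 = 31674.
x_1 = 31674^2 mod 52577 = 20539.
x_2 = 20539^2 mod 52577 = 25250.
x_3 = 25250^2 mod 52577 = 13798.
x_4 = 13798^2 mod 52577 = 3487.

31674, 20539, 25250, 13798, 3487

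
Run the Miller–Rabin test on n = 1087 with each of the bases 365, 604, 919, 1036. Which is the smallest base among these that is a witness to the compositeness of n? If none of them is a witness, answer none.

n − 1 = 1086 = 2^1 · 543, so s = 1 and d = 543.
Base 365: x_0 = 365^543 mod 1087 = 1086. x_0 = 1086 ≡ −1, so 365 is not a witness.
Base 604: x_0 = 604^543 mod 1087 = 1. x_0 = 1, so 604 is not a witness.
Base 919: x_0 = 919^543 mod 1087 = 1086. x_0 = 1086 ≡ −1, so 919 is not a witness.
Base 1036: x_0 = 1036^543 mod 1087 = 1. x_0 = 1, so 1036 is not a witness.
No listed base is a witness for 1087.

none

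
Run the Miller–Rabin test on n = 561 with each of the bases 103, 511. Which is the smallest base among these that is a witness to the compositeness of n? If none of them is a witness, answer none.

n − 1 = 560 = 2^4 · 35, so s = 4 and d = 35.
Base 103: x_0 = 103^35 mod 561 = 1. x_0 = 1, so 103 is not a witness.
Base 511: x_0 = 511^35 mod 561 = 1. x_0 = 1, so 511 is not a witness.
No listed base is a witness for 561.

none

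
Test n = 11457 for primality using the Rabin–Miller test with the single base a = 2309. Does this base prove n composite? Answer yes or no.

n − 1 = 11456 = 2^6 · 179, so s = 6 and d = 179.
Repeated squaring mod 11457: 2309^1 ≡ 2309, 2309^2 ≡ 3976, 2309^4 ≡ 9373, 2309^8 ≡ 853, 2309^16 ≡ 5818, 2309^32 ≡ 5146, 2309^64 ≡ 4189, 2309^128 ≡ 7054.
179 = 128 + 32 + 16 + 2 + 1, so 2309^179 ≡ 7054·5146·5818·3976·2309 ≡ 8894 (mod 11457).
x_0 = 2309^179 mod 11457 = 8894.
x_0 is neither 1 nor 11456, so continue squaring.
x_1 = 8894^2 mod 11457 = 4108.
x_2 = 4108^2 mod 11457 = 10960.
x_3 = 10960^2 mod 11457 = 6412.
x_4 = 6412^2 mod 11457 = 6028.
x_5 = 6028^2 mod 11457 = 6637.
Reached i = s−1 = 5 without hitting −1: 2309 is a Miller–Rabin witness and 11457 is composite.

yes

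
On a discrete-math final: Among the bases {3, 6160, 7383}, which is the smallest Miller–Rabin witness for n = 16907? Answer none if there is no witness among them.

3

n − 1 = 16906 = 2^1 · 8453, so s = 1 and d = 8453.
Base 3: x_0 = 3^8453 mod 16907 = 8453. x_0 ∉ {1, 16906} and s = 1, so 3 is a Miller–Rabin witness and 16907 is composite.
Base 6160: x_0 = 6160^8453 mod 16907 = 9031. x_0 ∉ {1, 16906} and s = 1, so 6160 is a Miller–Rabin witness and 16907 is composite.
Base 7383: x_0 = 7383^8453 mod 16907 = 3990. x_0 ∉ {1, 16906} and s = 1, so 7383 is a Miller–Rabin witness and 16907 is composite.
The smallest witness among the given bases is 3.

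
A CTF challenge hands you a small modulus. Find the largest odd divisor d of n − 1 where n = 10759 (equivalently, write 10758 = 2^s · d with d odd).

Halving: 10758 → 5379; 5379 is odd.
So 10758 = 2^1 · 5379.

5379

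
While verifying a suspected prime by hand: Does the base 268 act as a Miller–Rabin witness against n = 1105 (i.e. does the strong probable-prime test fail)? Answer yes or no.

no

n − 1 = 1104 = 2^4 · 69, so s = 4 and d = 69.
Repeated squaring mod 1105: 268^1 ≡ 268, 268^2 ≡ 1104, 268^4 ≡ 1, 268^8 ≡ 1, 268^16 ≡ 1, 268^32 ≡ 1, 268^64 ≡ 1.
69 = 64 + 4 + 1, so 268^69 ≡ 1·1·268 ≡ 268 (mod 1105).
x_0 = 268^69 mod 1105 = 268.
x_0 is neither 1 nor 1104, so continue squaring.
x_1 = 268^2 mod 1105 = 1104.
x_1 ≡ −1, so 268 is not a witness.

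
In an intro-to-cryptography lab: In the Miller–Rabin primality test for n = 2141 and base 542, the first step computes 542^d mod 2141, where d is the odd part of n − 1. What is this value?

n − 1 = 2140 = 2^2 · 535, so s = 2 and d = 535.
Repeated squaring mod 2141: 542^1 ≡ 542, 542^2 ≡ 447, 542^4 ≡ 696, 542^8 ≡ 550, 542^16 ≡ 619, 542^32 ≡ 2063, 542^64 ≡ 1802, 542^128 ≡ 1448, 542^256 ≡ 665, 542^512 ≡ 1179.
535 = 512 + 16 + 4 + 2 + 1, so 542^535 ≡ 1179·619·696·447·542 ≡ 419 (mod 2141).

419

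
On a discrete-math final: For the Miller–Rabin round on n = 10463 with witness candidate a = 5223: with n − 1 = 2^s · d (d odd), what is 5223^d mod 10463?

n − 1 = 10462 = 2^1 · 5231, so s = 1 and d = 5231.
Repeated squaring mod 10463: 5223^1 ≡ 5223, 5223^2 ≡ 2688, 5223^4 ≡ 5874, 5223^8 ≡ 7365, 5223^16 ≡ 3033, 5223^32 ≡ 2112, 5223^64 ≡ 3306, 5223^128 ≡ 6264, 5223^256 ≡ 1446, 5223^512 ≡ 8779, 5223^1024 ≡ 383, 5223^2048 ≡ 207, 5223^4096 ≡ 997.
5231 = 4096 + 1024 + 64 + 32 + 8 + 4 + 2 + 1, so 5223^5231 ≡ 997·383·3306·2112·7365·5874·2688·5223 ≡ 10462 (mod 10463).

10462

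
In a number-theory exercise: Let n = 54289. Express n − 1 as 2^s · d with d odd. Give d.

Halving: 54288 → 27144 → 13572 → 6786 → 3393; 3393 is odd.
So 54288 = 2^4 · 3393.

3393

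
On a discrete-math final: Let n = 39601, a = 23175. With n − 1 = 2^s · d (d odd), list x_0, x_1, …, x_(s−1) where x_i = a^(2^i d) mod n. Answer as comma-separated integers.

4976, 9951, 19901, 200

n − 1 = 39600 = 2^4 · 2475, so s = 4 and d = 2475.
x_0 = 23175^2475 mod 39601 = 4976.
x_1 = 4976^2 mod 39601 = 9951.
x_2 = 9951^2 mod 39601 = 19901.
x_3 = 19901^2 mod 39601 = 200.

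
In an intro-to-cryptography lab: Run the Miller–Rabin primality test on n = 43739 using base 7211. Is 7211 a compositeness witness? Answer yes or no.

yes

n − 1 = 43738 = 2^1 · 21869, so s = 1 and d = 21869.
x_0 = 7211^21869 mod 43739 = 16857.
x_0 ∉ {1, 43738} and s = 1, so 7211 is a Miller–Rabin witness and 43739 is composite.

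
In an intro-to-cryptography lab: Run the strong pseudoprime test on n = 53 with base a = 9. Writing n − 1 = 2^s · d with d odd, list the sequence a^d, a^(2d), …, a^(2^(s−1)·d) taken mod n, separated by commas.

n − 1 = 52 = 2^2 · 13, so s = 2 and d = 13.
x_0 = 9^13 mod 53 = 52.
x_1 = 52^2 mod 53 = 1.

52, 1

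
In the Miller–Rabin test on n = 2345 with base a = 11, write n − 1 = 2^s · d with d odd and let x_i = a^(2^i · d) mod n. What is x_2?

786

n − 1 = 2344 = 2^3 · 293, so s = 3 and d = 293.
Repeated squaring mod 2345: 11^1 ≡ 11, 11^2 ≡ 121, 11^4 ≡ 571, 11^8 ≡ 86, 11^16 ≡ 361, 11^32 ≡ 1346, 11^64 ≡ 1376, 11^128 ≡ 961, 11^256 ≡ 1936.
293 = 256 + 32 + 4 + 1, so 11^293 ≡ 1936·1346·571·11 ≡ 1451 (mod 2345).
x_0 = 1451.
x_1 = 1451^2 mod 2345 = 1936.
x_2 = 1936^2 mod 2345 = 786.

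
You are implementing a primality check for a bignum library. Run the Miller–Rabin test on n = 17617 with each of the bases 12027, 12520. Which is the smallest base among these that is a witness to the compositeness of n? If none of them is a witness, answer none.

12027

n − 1 = 17616 = 2^4 · 1101, so s = 4 and d = 1101.
Base 12027: x_0 = 12027^1101 mod 17617 = 15505. x_0 is neither 1 nor 17616, so continue squaring. x_1 = 15505^2 mod 17617 = 3443. x_2 = 3443^2 mod 17617 = 15625. x_3 = 15625^2 mod 17617 = 4239. Reached i = s−1 = 3 without hitting −1: 12027 is a Miller–Rabin witness and 17617 is composite.
Base 12520: x_0 = 12520^1101 mod 17617 = 8224. x_0 is neither 1 nor 17616, so continue squaring. x_1 = 8224^2 mod 17617 = 2513. x_2 = 2513^2 mod 17617 = 8283. x_3 = 8283^2 mod 17617 = 7491. Reached i = s−1 = 3 without hitting −1: 12520 is a Miller–Rabin witness and 17617 is composite.
The smallest witness among the given bases is 12027.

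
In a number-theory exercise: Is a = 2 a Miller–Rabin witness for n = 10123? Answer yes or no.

yes

n − 1 = 10122 = 2^1 · 5061, so s = 1 and d = 5061.
Repeated squaring mod 10123: 2^1 ≡ 2, 2^2 ≡ 4, 2^4 ≡ 16, 2^8 ≡ 256, 2^16 ≡ 4798, 2^32 ≡ 1102, 2^64 ≡ 9767, 2^128 ≡ 5260, 2^256 ≡ 1441, 2^512 ≡ 1266, 2^1024 ≡ 3322, 2^2048 ≡ 1614, 2^4096 ≡ 3385.
5061 = 4096 + 512 + 256 + 128 + 64 + 4 + 1, so 2^5061 ≡ 3385·1266·1441·5260·9767·16·2 ≡ 7317 (mod 10123).
x_0 = 2^5061 mod 10123 = 7317.
x_0 ∉ {1, 10122} and s = 1, so 2 is a Miller–Rabin witness and 10123 is composite.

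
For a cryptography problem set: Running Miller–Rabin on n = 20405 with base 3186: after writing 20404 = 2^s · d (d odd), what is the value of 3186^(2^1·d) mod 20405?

n − 1 = 20404 = 2^2 · 5101, so s = 2 and d = 5101.
x_0 = 3186^5101 mod 20405 = 12811.
x_1 = 12811^2 mod 20405 = 4306.

4306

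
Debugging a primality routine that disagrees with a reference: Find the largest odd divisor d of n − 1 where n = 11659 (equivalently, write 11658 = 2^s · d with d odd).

5829

Halving: 11658 → 5829; 5829 is odd.
So 11658 = 2^1 · 5829.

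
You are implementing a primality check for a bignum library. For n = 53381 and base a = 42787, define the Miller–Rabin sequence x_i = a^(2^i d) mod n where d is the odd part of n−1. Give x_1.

53380

n − 1 = 53380 = 2^2 · 13345, so s = 2 and d = 13345.
x_0 = 42787^13345 mod 53381 = 20122.
x_1 = 20122^2 mod 53381 = 53380.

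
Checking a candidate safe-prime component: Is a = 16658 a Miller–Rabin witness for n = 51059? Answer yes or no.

no

n − 1 = 51058 = 2^1 · 25529, so s = 1 and d = 25529.
Repeated squaring mod 51059: 16658^1 ≡ 16658, 16658^2 ≡ 34358, 16658^4 ≡ 39143, 16658^8 ≡ 47036, 16658^16 ≡ 49885, 16658^32 ≡ 50742, 16658^64 ≡ 49430, 16658^128 ≡ 49632, 16658^256 ≡ 45028, 16658^512 ≡ 18953, 16658^1024 ≡ 16144, 16658^2048 ≡ 23600, 16658^4096 ≡ 8428, 16658^8192 ≡ 8115, 16658^16384 ≡ 38174.
25529 = 16384 + 8192 + 512 + 256 + 128 + 32 + 16 + 8 + 1, so 16658^25529 ≡ 38174·8115·18953·45028·49632·50742·49885·47036·16658 ≡ 51058 (mod 51059).
x_0 = 16658^25529 mod 51059 = 51058.
x_0 = 51058 ≡ −1, so 16658 is not a witness.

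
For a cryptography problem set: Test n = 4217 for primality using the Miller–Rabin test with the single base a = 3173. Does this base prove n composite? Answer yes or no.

no

n − 1 = 4216 = 2^3 · 527, so s = 3 and d = 527.
x_0 = 3173^527 mod 4217 = 1551.
x_0 is neither 1 nor 4216, so continue squaring.
x_1 = 1551^2 mod 4217 = 1911.
x_2 = 1911^2 mod 4217 = 4216.
x_2 ≡ −1, so 3173 is not a witness.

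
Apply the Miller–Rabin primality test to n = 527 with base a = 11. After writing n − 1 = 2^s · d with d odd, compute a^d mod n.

n − 1 = 526 = 2^1 · 263, so s = 1 and d = 263.
Repeated squaring mod 527: 11^1 ≡ 11, 11^2 ≡ 121, 11^4 ≡ 412, 11^8 ≡ 50, 11^16 ≡ 392, 11^32 ≡ 307, 11^64 ≡ 443, 11^128 ≡ 205, 11^256 ≡ 392.
263 = 256 + 4 + 2 + 1, so 11^263 ≡ 392·412·121·11 ≡ 105 (mod 527).

105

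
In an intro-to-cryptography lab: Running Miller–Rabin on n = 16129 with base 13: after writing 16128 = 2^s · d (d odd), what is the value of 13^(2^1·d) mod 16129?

12574

n − 1 = 16128 = 2^8 · 63, so s = 8 and d = 63.
x_0 = 13^63 mod 16129 = 14352.
x_1 = 14352^2 mod 16129 = 12574.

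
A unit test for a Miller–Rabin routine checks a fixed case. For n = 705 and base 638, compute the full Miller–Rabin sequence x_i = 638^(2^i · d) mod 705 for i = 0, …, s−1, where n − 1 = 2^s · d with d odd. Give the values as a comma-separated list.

n − 1 = 704 = 2^6 · 11, so s = 6 and d = 11.
x_0 = 638^11 mod 705 = 17.
x_1 = 17^2 mod 705 = 289.
x_2 = 289^2 mod 705 = 331.
x_3 = 331^2 mod 705 = 286.
x_4 = 286^2 mod 705 = 16.
x_5 = 16^2 mod 705 = 256.

17, 289, 331, 286, 16, 256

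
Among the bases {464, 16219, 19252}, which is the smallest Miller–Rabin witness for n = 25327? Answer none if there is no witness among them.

n − 1 = 25326 = 2^1 · 12663, so s = 1 and d = 12663.
Base 464: x_0 = 464^12663 mod 25327 = 25326. x_0 = 25326 ≡ −1, so 464 is not a witness.
Base 16219: x_0 = 16219^12663 mod 25327 = 25326. x_0 = 25326 ≡ −1, so 16219 is not a witness.
Base 19252: x_0 = 19252^12663 mod 25327 = 1. x_0 = 1, so 19252 is not a witness.
No listed base is a witness for 25327.

none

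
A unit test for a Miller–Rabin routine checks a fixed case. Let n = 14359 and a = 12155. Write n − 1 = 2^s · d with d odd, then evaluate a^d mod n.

11060

n − 1 = 14358 = 2^1 · 7179, so s = 1 and d = 7179.
12155^7179 mod 14359 = 11060.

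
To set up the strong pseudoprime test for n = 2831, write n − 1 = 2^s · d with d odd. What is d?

Halving: 2830 → 1415; 1415 is odd.
So 2830 = 2^1 · 1415.

1415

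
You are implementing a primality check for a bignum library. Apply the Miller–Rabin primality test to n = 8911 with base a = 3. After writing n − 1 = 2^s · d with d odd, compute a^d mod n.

n − 1 = 8910 = 2^1 · 4455, so s = 1 and d = 4455.
By repeated squaring, 3^4455 ≡ 8910 (mod 8911).

8910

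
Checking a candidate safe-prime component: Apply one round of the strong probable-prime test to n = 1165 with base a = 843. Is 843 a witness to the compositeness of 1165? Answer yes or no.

n − 1 = 1164 = 2^2 · 291, so s = 2 and d = 291.
x_0 = 843^291 mod 1165 = 322.
x_0 is neither 1 nor 1164, so continue squaring.
x_1 = 322^2 mod 1165 = 1164.
x_1 ≡ −1, so 843 is not a witness.

no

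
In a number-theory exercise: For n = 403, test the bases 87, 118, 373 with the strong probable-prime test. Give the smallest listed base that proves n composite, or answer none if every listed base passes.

n − 1 = 402 = 2^1 · 201, so s = 1 and d = 201.
Base 87: x_0 = 87^201 mod 403 = 1. x_0 = 1, so 87 is not a witness.
Base 118: x_0 = 118^201 mod 403 = 1. x_0 = 1, so 118 is not a witness.
Base 373: x_0 = 373^201 mod 403 = 1. x_0 = 1, so 373 is not a witness.
No listed base is a witness for 403.

none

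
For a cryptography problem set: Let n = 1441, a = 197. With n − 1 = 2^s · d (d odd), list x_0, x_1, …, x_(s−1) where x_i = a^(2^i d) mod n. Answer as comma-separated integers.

n − 1 = 1440 = 2^5 · 45, so s = 5 and d = 45.
x_0 = 197^45 mod 1441 = 472.
x_1 = 472^2 mod 1441 = 870.
x_2 = 870^2 mod 1441 = 375.
x_3 = 375^2 mod 1441 = 848.
x_4 = 848^2 mod 1441 = 45.

472, 870, 375, 848, 45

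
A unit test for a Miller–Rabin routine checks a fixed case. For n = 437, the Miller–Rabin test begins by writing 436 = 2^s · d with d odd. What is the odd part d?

109

Halving: 436 → 218 → 109; 109 is odd.
So 436 = 2^2 · 109.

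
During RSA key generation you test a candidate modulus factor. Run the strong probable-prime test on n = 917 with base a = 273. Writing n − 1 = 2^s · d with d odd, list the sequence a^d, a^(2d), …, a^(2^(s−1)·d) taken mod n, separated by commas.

n − 1 = 916 = 2^2 · 229, so s = 2 and d = 229.
x_0 = 273^229 mod 917 = 105.
x_1 = 105^2 mod 917 = 21.

105, 21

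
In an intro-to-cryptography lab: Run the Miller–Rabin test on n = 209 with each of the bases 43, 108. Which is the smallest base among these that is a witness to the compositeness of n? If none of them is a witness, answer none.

43

n − 1 = 208 = 2^4 · 13, so s = 4 and d = 13.
Base 43: x_0 = 43^13 mod 209 = 131. x_0 is neither 1 nor 208, so continue squaring. x_1 = 131^2 mod 209 = 23. x_2 = 23^2 mod 209 = 111. x_3 = 111^2 mod 209 = 199. Reached i = s−1 = 3 without hitting −1: 43 is a Miller–Rabin witness and 209 is composite.
Base 108: x_0 = 108^13 mod 209 = 91. x_0 is neither 1 nor 208, so continue squaring. x_1 = 91^2 mod 209 = 130. x_2 = 130^2 mod 209 = 180. x_3 = 180^2 mod 209 = 5. Reached i = s−1 = 3 without hitting −1: 108 is a Miller–Rabin witness and 209 is composite.
The smallest witness among the given bases is 43.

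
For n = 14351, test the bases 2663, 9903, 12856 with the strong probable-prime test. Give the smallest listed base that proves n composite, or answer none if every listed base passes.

9903

n − 1 = 14350 = 2^1 · 7175, so s = 1 and d = 7175.
Base 2663: x_0 = 2663^7175 mod 14351 = 14350. x_0 = 14350 ≡ −1, so 2663 is not a witness.
Base 9903: x_0 = 9903^7175 mod 14351 = 13403. x_0 ∉ {1, 14350} and s = 1, so 9903 is a Miller–Rabin witness and 14351 is composite.
Base 12856: x_0 = 12856^7175 mod 14351 = 13994. x_0 ∉ {1, 14350} and s = 1, so 12856 is a Miller–Rabin witness and 14351 is composite.
The smallest witness among the given bases is 9903.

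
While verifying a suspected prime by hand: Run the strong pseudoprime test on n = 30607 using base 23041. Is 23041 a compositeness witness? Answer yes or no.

yes

n − 1 = 30606 = 2^1 · 15303, so s = 1 and d = 15303.
x_0 = 23041^15303 mod 30607 = 13652.
x_0 ∉ {1, 30606} and s = 1, so 23041 is a Miller–Rabin witness and 30607 is composite.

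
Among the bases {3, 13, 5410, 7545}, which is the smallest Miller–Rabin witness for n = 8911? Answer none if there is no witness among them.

n − 1 = 8910 = 2^1 · 4455, so s = 1 and d = 4455.
Base 3: x_0 = 3^4455 mod 8911 = 8910. x_0 = 8910 ≡ −1, so 3 is not a witness.
Base 13: x_0 = 13^4455 mod 8911 = 8910. x_0 = 8910 ≡ −1, so 13 is not a witness.
Base 5410: x_0 = 5410^4455 mod 8911 = 8910. x_0 = 8910 ≡ −1, so 5410 is not a witness.
Base 7545: x_0 = 7545^4455 mod 8911 = 8910. x_0 = 8910 ≡ −1, so 7545 is not a witness.
No listed base is a witness for 8911.

none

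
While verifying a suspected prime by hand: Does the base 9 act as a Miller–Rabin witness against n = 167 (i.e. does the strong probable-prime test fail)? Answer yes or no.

n − 1 = 166 = 2^1 · 83, so s = 1 and d = 83.
By repeated squaring, 9^83 ≡ 1 (mod 167).
x_0 = 9^83 mod 167 = 1.
x_0 = 1, so 9 is not a witness.

no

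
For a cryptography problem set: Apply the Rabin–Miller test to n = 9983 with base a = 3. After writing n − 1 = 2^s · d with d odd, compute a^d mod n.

3489

n − 1 = 9982 = 2^1 · 4991, so s = 1 and d = 4991.
3^4991 mod 9983 = 3489.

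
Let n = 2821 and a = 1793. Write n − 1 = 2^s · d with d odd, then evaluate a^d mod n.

1611

n − 1 = 2820 = 2^2 · 705, so s = 2 and d = 705.
1793^705 mod 2821 = 1611.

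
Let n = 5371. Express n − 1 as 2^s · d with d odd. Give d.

Halving: 5370 → 2685; 2685 is odd.
So 5370 = 2^1 · 2685.

2685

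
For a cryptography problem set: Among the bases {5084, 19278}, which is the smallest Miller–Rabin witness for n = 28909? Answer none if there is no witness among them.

none

n − 1 = 28908 = 2^2 · 7227, so s = 2 and d = 7227.
Base 5084: x_0 = 5084^7227 mod 28909 = 9693. x_0 is neither 1 nor 28908, so continue squaring. x_1 = 9693^2 mod 28909 = 28908. x_1 ≡ −1, so 5084 is not a witness.
Base 19278: x_0 = 19278^7227 mod 28909 = 1. x_0 = 1, so 19278 is not a witness.
No listed base is a witness for 28909.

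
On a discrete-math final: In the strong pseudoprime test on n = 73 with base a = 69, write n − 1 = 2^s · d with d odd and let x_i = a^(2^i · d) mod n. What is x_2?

n − 1 = 72 = 2^3 · 9, so s = 3 and d = 9.
x_0 = 69^9 mod 73 = 72.
x_1 = 72^2 mod 73 = 1.
x_2 = 1^2 mod 73 = 1.

1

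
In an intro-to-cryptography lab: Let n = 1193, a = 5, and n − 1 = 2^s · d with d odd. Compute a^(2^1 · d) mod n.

1007

n − 1 = 1192 = 2^3 · 149, so s = 3 and d = 149.
Repeated squaring mod 1193: 5^1 ≡ 5, 5^2 ≡ 25, 5^4 ≡ 625, 5^8 ≡ 514, 5^16 ≡ 543, 5^32 ≡ 178, 5^64 ≡ 666, 5^128 ≡ 953.
149 = 128 + 16 + 4 + 1, so 5^149 ≡ 953·543·625·5 ≡ 831 (mod 1193).
x_0 = 831.
x_1 = 831^2 mod 1193 = 1007.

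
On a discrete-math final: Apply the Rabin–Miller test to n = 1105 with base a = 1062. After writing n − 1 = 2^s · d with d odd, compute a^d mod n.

417

n − 1 = 1104 = 2^4 · 69, so s = 4 and d = 69.
Repeated squaring mod 1105: 1062^1 ≡ 1062, 1062^2 ≡ 744, 1062^4 ≡ 1036, 1062^8 ≡ 341, 1062^16 ≡ 256, 1062^32 ≡ 341, 1062^64 ≡ 256.
69 = 64 + 4 + 1, so 1062^69 ≡ 256·1036·1062 ≡ 417 (mod 1105).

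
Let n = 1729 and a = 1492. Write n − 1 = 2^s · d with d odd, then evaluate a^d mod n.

246

n − 1 = 1728 = 2^6 · 27, so s = 6 and d = 27.
Repeated squaring mod 1729: 1492^1 ≡ 1492, 1492^2 ≡ 841, 1492^4 ≡ 120, 1492^8 ≡ 568, 1492^16 ≡ 1030.
27 = 16 + 8 + 2 + 1, so 1492^27 ≡ 1030·568·841·1492 ≡ 246 (mod 1729).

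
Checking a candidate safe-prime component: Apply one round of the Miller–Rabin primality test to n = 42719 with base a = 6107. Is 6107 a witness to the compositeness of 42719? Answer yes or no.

no

n − 1 = 42718 = 2^1 · 21359, so s = 1 and d = 21359.
Repeated squaring mod 42719: 6107^1 ≡ 6107, 6107^2 ≡ 1762, 6107^4 ≡ 28876, 6107^8 ≡ 33934, 6107^16 ≡ 25711, 6107^32 ≡ 21715, 6107^64 ≡ 8903, 6107^128 ≡ 19664, 6107^256 ≡ 23227, 6107^512 ≡ 37997, 6107^1024 ≡ 40685, 6107^2048 ≡ 36132, 6107^4096 ≡ 28784, 6107^8192 ≡ 26370, 6107^16384 ≡ 39737.
21359 = 16384 + 4096 + 512 + 256 + 64 + 32 + 8 + 4 + 2 + 1, so 6107^21359 ≡ 39737·28784·37997·23227·8903·21715·33934·28876·1762·6107 ≡ 1 (mod 42719).
x_0 = 6107^21359 mod 42719 = 1.
x_0 = 1, so 6107 is not a witness.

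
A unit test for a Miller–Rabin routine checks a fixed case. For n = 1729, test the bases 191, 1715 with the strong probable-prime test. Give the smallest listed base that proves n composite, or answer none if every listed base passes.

n − 1 = 1728 = 2^6 · 27, so s = 6 and d = 27.
Base 191: x_0 = 191^27 mod 1729 = 1. x_0 = 1, so 191 is not a witness.
Base 1715: x_0 = 1715^27 mod 1729 = 77. x_0 is neither 1 nor 1728, so continue squaring. x_1 = 77^2 mod 1729 = 742. x_2 = 742^2 mod 1729 = 742. x_3 = 742^2 mod 1729 = 742. x_4 = 742^2 mod 1729 = 742. x_5 = 742^2 mod 1729 = 742. Reached i = s−1 = 5 without hitting −1: 1715 is a Miller–Rabin witness and 1729 is composite.
The smallest witness among the given bases is 1715.

1715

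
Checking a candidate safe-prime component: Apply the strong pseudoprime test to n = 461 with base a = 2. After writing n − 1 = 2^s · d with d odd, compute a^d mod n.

n − 1 = 460 = 2^2 · 115, so s = 2 and d = 115.
2^115 mod 461 = 48.

48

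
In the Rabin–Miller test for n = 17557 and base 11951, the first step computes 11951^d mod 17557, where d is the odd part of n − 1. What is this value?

n − 1 = 17556 = 2^2 · 4389, so s = 2 and d = 4389.
11951^4389 mod 17557 = 9185.

9185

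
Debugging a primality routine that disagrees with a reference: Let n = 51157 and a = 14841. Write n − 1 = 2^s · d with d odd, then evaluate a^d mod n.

45498

n − 1 = 51156 = 2^2 · 12789, so s = 2 and d = 12789.
14841^12789 mod 51157 = 45498.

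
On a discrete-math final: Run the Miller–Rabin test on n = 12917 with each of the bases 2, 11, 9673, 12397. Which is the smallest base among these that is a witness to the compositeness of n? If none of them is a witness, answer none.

none

n − 1 = 12916 = 2^2 · 3229, so s = 2 and d = 3229.
Base 2: x_0 = 2^3229 mod 12917 = 9139. x_0 is neither 1 nor 12916, so continue squaring. x_1 = 9139^2 mod 12917 = 12916. x_1 ≡ −1, so 2 is not a witness.
Base 11: x_0 = 11^3229 mod 12917 = 12916. x_0 = 12916 ≡ −1, so 11 is not a witness.
Base 9673: x_0 = 9673^3229 mod 12917 = 9139. x_0 is neither 1 nor 12916, so continue squaring. x_1 = 9139^2 mod 12917 = 12916. x_1 ≡ −1, so 9673 is not a witness.
Base 12397: x_0 = 12397^3229 mod 12917 = 9139. x_0 is neither 1 nor 12916, so continue squaring. x_1 = 9139^2 mod 12917 = 12916. x_1 ≡ −1, so 12397 is not a witness.
No listed base is a witness for 12917.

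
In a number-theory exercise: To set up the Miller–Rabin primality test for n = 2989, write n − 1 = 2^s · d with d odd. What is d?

747

Halving: 2988 → 1494 → 747; 747 is odd.
So 2988 = 2^2 · 747.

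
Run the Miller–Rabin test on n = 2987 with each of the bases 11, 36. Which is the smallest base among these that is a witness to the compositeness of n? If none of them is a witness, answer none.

11

n − 1 = 2986 = 2^1 · 1493, so s = 1 and d = 1493.
Base 11: x_0 = 11^1493 mod 2987 = 1771. x_0 ∉ {1, 2986} and s = 1, so 11 is a Miller–Rabin witness and 2987 is composite.
Base 36: x_0 = 36^1493 mod 2987 = 2079. x_0 ∉ {1, 2986} and s = 1, so 36 is a Miller–Rabin witness and 2987 is composite.
The smallest witness among the given bases is 11.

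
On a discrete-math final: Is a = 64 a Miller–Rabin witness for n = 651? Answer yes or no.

no

n − 1 = 650 = 2^1 · 325, so s = 1 and d = 325.
x_0 = 64^325 mod 651 = 1.
x_0 = 1, so 64 is not a witness.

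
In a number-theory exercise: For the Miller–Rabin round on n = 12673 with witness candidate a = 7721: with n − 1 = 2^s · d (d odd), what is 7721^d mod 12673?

n − 1 = 12672 = 2^7 · 99, so s = 7 and d = 99.
7721^99 mod 12673 = 1312.

1312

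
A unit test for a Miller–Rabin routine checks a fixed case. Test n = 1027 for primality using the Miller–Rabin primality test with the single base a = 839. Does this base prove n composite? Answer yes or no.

yes

n − 1 = 1026 = 2^1 · 513, so s = 1 and d = 513.
Repeated squaring mod 1027: 839^1 ≡ 839, 839^2 ≡ 426, 839^4 ≡ 724, 839^8 ≡ 406, 839^16 ≡ 516, 839^32 ≡ 263, 839^64 ≡ 360, 839^128 ≡ 198, 839^256 ≡ 178, 839^512 ≡ 874.
513 = 512 + 1, so 839^513 ≡ 874·839 ≡ 8 (mod 1027).
x_0 = 839^513 mod 1027 = 8.
x_0 ∉ {1, 1026} and s = 1, so 839 is a Miller–Rabin witness and 1027 is composite.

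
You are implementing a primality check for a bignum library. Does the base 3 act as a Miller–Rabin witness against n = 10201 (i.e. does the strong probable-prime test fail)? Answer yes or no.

n − 1 = 10200 = 2^3 · 1275, so s = 3 and d = 1275.
x_0 = 3^1275 mod 10201 = 1505.
x_0 is neither 1 nor 10200, so continue squaring.
x_1 = 1505^2 mod 10201 = 403.
x_2 = 403^2 mod 10201 = 9394.
Reached i = s−1 = 2 without hitting −1: 3 is a Miller–Rabin witness and 10201 is composite.

yes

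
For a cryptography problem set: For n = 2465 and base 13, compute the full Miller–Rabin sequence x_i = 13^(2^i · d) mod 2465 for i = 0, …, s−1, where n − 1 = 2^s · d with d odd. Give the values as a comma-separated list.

n − 1 = 2464 = 2^5 · 77, so s = 5 and d = 77.
x_0 = 13^77 mod 2465 = 608.
x_1 = 608^2 mod 2465 = 2379.
x_2 = 2379^2 mod 2465 = 1.
x_3 = 1^2 mod 2465 = 1.
x_4 = 1^2 mod 2465 = 1.

608, 2379, 1, 1, 1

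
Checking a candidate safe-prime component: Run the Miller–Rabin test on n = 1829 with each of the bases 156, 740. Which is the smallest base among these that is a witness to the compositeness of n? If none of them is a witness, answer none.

156

n − 1 = 1828 = 2^2 · 457, so s = 2 and d = 457.
Base 156: x_0 = 156^457 mod 1829 = 1272. x_0 is neither 1 nor 1828, so continue squaring. x_1 = 1272^2 mod 1829 = 1148. Reached i = s−1 = 1 without hitting −1: 156 is a Miller–Rabin witness and 1829 is composite.
Base 740: x_0 = 740^457 mod 1829 = 1286. x_0 is neither 1 nor 1828, so continue squaring. x_1 = 1286^2 mod 1829 = 380. Reached i = s−1 = 1 without hitting −1: 740 is a Miller–Rabin witness and 1829 is composite.
The smallest witness among the given bases is 156.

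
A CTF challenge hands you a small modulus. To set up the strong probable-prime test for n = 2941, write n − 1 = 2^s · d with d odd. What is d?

Halving: 2940 → 1470 → 735; 735 is odd.
So 2940 = 2^2 · 735.

735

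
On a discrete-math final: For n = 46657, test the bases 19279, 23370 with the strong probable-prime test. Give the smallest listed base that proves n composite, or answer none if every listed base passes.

19279

n − 1 = 46656 = 2^6 · 729, so s = 6 and d = 729.
Base 19279: x_0 = 19279^729 mod 46657 = 5174. x_0 is neither 1 nor 46656, so continue squaring. x_1 = 5174^2 mod 46657 = 35815. x_2 = 35815^2 mod 46657 = 19981. x_3 = 19981^2 mod 46657 = 43069. x_4 = 43069^2 mod 46657 = 43069. x_5 = 43069^2 mod 46657 = 43069. Reached i = s−1 = 5 without hitting −1: 19279 is a Miller–Rabin witness and 46657 is composite.
Base 23370: x_0 = 23370^729 mod 46657 = 34490. x_0 is neither 1 nor 46656, so continue squaring. x_1 = 34490^2 mod 46657 = 39885. x_2 = 39885^2 mod 46657 = 42810. x_3 = 42810^2 mod 46657 = 9140. x_4 = 9140^2 mod 46657 = 23570. x_5 = 23570^2 mod 46657 = 1. x_5 = 1 but x_4 ≠ ±1, a nontrivial square root of 1 — 23370 is a witness and 46657 is composite.
The smallest witness among the given bases is 19279.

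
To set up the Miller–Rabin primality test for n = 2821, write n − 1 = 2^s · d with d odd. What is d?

705

Halving: 2820 → 1410 → 705; 705 is odd.
So 2820 = 2^2 · 705.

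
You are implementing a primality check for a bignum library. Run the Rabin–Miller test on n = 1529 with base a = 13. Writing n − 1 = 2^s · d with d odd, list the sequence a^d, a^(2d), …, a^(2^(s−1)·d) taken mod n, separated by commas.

n − 1 = 1528 = 2^3 · 191, so s = 3 and d = 191.
x_0 = 13^191 mod 1529 = 871.
x_1 = 871^2 mod 1529 = 257.
x_2 = 257^2 mod 1529 = 302.

871, 257, 302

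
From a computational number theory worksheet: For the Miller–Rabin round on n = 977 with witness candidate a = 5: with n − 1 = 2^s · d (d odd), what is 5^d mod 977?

n − 1 = 976 = 2^4 · 61, so s = 4 and d = 61.
5^61 mod 977 = 620.

620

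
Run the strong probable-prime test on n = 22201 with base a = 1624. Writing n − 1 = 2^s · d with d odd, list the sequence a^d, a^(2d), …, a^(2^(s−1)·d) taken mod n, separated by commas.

n − 1 = 22200 = 2^3 · 2775, so s = 3 and d = 2775.
x_0 = 1624^2775 mod 22201 = 15987.
x_1 = 15987^2 mod 22201 = 6257.
x_2 = 6257^2 mod 22201 = 9686.

15987, 6257, 9686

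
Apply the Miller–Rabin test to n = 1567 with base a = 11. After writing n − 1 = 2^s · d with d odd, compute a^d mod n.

1566

n − 1 = 1566 = 2^1 · 783, so s = 1 and d = 783.
11^783 mod 1567 = 1566.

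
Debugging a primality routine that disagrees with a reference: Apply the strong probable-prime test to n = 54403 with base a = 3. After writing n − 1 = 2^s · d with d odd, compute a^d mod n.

n − 1 = 54402 = 2^1 · 27201, so s = 1 and d = 27201.
3^27201 mod 54403 = 54402.

54402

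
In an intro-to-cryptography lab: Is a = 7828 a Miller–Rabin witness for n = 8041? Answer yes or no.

yes

n − 1 = 8040 = 2^3 · 1005, so s = 3 and d = 1005.
x_0 = 7828^1005 mod 8041 = 3596.
x_0 is neither 1 nor 8040, so continue squaring.
x_1 = 3596^2 mod 8041 = 1288.
x_2 = 1288^2 mod 8041 = 2498.
Reached i = s−1 = 2 without hitting −1: 7828 is a Miller–Rabin witness and 8041 is composite.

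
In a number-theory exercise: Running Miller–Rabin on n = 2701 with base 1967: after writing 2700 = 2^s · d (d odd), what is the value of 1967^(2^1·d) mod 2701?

147

n − 1 = 2700 = 2^2 · 675, so s = 2 and d = 675.
x_0 = 1967^675 mod 2701 = 364.
x_1 = 364^2 mod 2701 = 147.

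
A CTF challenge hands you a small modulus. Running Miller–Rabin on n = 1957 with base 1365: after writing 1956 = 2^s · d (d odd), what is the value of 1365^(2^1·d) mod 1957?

1774

n − 1 = 1956 = 2^2 · 489, so s = 2 and d = 489.
x_0 = 1365^489 mod 1957 = 961.
x_1 = 961^2 mod 1957 = 1774.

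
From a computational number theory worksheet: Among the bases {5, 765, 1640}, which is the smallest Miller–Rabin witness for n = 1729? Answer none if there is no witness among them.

n − 1 = 1728 = 2^6 · 27, so s = 6 and d = 27.
Base 5: x_0 = 5^27 mod 1729 = 1217. x_0 is neither 1 nor 1728, so continue squaring. x_1 = 1217^2 mod 1729 = 1065. x_2 = 1065^2 mod 1729 = 1. x_2 = 1 but x_1 ≠ ±1, a nontrivial square root of 1 — 5 is a witness and 1729 is composite.
Base 765: x_0 = 765^27 mod 1729 = 1331. x_0 is neither 1 nor 1728, so continue squaring. x_1 = 1331^2 mod 1729 = 1065. x_2 = 1065^2 mod 1729 = 1. x_2 = 1 but x_1 ≠ ±1, a nontrivial square root of 1 — 765 is a witness and 1729 is composite.
Base 1640: x_0 = 1640^27 mod 1729 = 1464. x_0 is neither 1 nor 1728, so continue squaring. x_1 = 1464^2 mod 1729 = 1065. x_2 = 1065^2 mod 1729 = 1. x_2 = 1 but x_1 ≠ ±1, a nontrivial square root of 1 — 1640 is a witness and 1729 is composite.
The smallest witness among the given bases is 5.

5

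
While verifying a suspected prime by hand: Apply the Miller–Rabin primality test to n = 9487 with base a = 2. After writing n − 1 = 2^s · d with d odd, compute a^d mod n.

n − 1 = 9486 = 2^1 · 4743, so s = 1 and d = 4743.
2^4743 mod 9487 = 1995.

1995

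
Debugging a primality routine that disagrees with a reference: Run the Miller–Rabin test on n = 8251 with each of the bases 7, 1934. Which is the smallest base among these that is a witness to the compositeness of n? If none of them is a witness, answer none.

n − 1 = 8250 = 2^1 · 4125, so s = 1 and d = 4125.
Base 7: x_0 = 7^4125 mod 8251 = 5412. x_0 ∉ {1, 8250} and s = 1, so 7 is a Miller–Rabin witness and 8251 is composite.
Base 1934: x_0 = 1934^4125 mod 8251 = 4774. x_0 ∉ {1, 8250} and s = 1, so 1934 is a Miller–Rabin witness and 8251 is composite.
The smallest witness among the given bases is 7.

7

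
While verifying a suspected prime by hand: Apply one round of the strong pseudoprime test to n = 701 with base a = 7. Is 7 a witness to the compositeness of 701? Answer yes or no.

no

n − 1 = 700 = 2^2 · 175, so s = 2 and d = 175.
x_0 = 7^175 mod 701 = 1.
x_0 = 1, so 7 is not a witness.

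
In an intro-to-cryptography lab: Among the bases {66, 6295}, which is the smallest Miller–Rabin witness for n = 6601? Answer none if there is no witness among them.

n − 1 = 6600 = 2^3 · 825, so s = 3 and d = 825.
Base 66: x_0 = 66^825 mod 6601 = 6600. x_0 = 6600 ≡ −1, so 66 is not a witness.
Base 6295: x_0 = 6295^825 mod 6601 = 806. x_0 is neither 1 nor 6600, so continue squaring. x_1 = 806^2 mod 6601 = 2738. x_2 = 2738^2 mod 6601 = 4509. Reached i = s−1 = 2 without hitting −1: 6295 is a Miller–Rabin witness and 6601 is composite.
The smallest witness among the given bases is 6295.

6295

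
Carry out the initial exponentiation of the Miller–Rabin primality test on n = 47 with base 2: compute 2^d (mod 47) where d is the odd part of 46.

n − 1 = 46 = 2^1 · 23, so s = 1 and d = 23.
Repeated squaring mod 47: 2^1 ≡ 2, 2^2 ≡ 4, 2^4 ≡ 16, 2^8 ≡ 21, 2^16 ≡ 18.
23 = 16 + 4 + 2 + 1, so 2^23 ≡ 18·16·4·2 ≡ 1 (mod 47).

1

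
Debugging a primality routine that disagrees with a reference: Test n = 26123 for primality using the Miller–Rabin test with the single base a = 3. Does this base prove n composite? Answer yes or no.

yes

n − 1 = 26122 = 2^1 · 13061, so s = 1 and d = 13061.
x_0 = 3^13061 mod 26123 = 8027.
x_0 ∉ {1, 26122} and s = 1, so 3 is a Miller–Rabin witness and 26123 is composite.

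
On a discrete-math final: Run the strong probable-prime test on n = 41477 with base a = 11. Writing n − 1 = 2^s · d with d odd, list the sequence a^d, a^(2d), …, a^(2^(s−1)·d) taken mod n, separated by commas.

28131, 13478

n − 1 = 41476 = 2^2 · 10369, so s = 2 and d = 10369.
x_0 = 11^10369 mod 41477 = 28131.
x_1 = 28131^2 mod 41477 = 13478.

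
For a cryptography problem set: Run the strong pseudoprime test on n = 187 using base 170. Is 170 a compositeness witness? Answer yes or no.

yes

n − 1 = 186 = 2^1 · 93, so s = 1 and d = 93.
x_0 = 170^93 mod 187 = 136.
x_0 ∉ {1, 186} and s = 1, so 170 is a Miller–Rabin witness and 187 is composite.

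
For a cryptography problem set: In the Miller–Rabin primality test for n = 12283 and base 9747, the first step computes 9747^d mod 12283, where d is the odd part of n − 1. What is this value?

826

n − 1 = 12282 = 2^1 · 6141, so s = 1 and d = 6141.
9747^6141 mod 12283 = 826.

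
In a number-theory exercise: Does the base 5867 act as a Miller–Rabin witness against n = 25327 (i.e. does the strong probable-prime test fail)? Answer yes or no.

n − 1 = 25326 = 2^1 · 12663, so s = 1 and d = 12663.
Repeated squaring mod 25327: 5867^1 ≡ 5867, 5867^2 ≡ 2296, 5867^4 ≡ 3600, 5867^8 ≡ 17903, 5867^16 ≡ 4224, 5867^32 ≡ 11968, 5867^64 ≡ 8839, 5867^128 ≡ 19453, 5867^256 ≡ 8502, 5867^512 ≡ 746, 5867^1024 ≡ 24649, 5867^2048 ≡ 3798, 5867^4096 ≡ 13741, 5867^8192 ≡ 2296.
12663 = 8192 + 4096 + 256 + 64 + 32 + 16 + 4 + 2 + 1, so 5867^12663 ≡ 2296·13741·8502·8839·11968·4224·3600·2296·5867 ≡ 8169 (mod 25327).
x_0 = 5867^12663 mod 25327 = 8169.
x_0 ∉ {1, 25326} and s = 1, so 5867 is a Miller–Rabin witness and 25327 is composite.

yes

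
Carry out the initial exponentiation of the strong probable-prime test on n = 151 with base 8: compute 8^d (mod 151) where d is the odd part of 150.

n − 1 = 150 = 2^1 · 75, so s = 1 and d = 75.
8^75 mod 151 = 1.

1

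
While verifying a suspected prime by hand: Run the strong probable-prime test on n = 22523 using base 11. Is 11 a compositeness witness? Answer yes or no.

yes

n − 1 = 22522 = 2^1 · 11261, so s = 1 and d = 11261.
x_0 = 11^11261 mod 22523 = 6378.
x_0 ∉ {1, 22522} and s = 1, so 11 is a Miller–Rabin witness and 22523 is composite.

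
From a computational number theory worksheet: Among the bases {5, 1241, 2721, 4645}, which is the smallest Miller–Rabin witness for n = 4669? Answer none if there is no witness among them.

5

n − 1 = 4668 = 2^2 · 1167, so s = 2 and d = 1167.
Base 5: x_0 = 5^1167 mod 4669 = 1385. x_0 is neither 1 nor 4668, so continue squaring. x_1 = 1385^2 mod 4669 = 3935. Reached i = s−1 = 1 without hitting −1: 5 is a Miller–Rabin witness and 4669 is composite.
Base 1241: x_0 = 1241^1167 mod 4669 = 344. x_0 is neither 1 nor 4668, so continue squaring. x_1 = 344^2 mod 4669 = 1611. Reached i = s−1 = 1 without hitting −1: 1241 is a Miller–Rabin witness and 4669 is composite.
Base 2721: x_0 = 2721^1167 mod 4669 = 2008. x_0 is neither 1 nor 4668, so continue squaring. x_1 = 2008^2 mod 4669 = 2717. Reached i = s−1 = 1 without hitting −1: 2721 is a Miller–Rabin witness and 4669 is composite.
Base 4645: x_0 = 4645^1167 mod 4669 = 22. x_0 is neither 1 nor 4668, so continue squaring. x_1 = 22^2 mod 4669 = 484. Reached i = s−1 = 1 without hitting −1: 4645 is a Miller–Rabin witness and 4669 is composite.
The smallest witness among the given bases is 5.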